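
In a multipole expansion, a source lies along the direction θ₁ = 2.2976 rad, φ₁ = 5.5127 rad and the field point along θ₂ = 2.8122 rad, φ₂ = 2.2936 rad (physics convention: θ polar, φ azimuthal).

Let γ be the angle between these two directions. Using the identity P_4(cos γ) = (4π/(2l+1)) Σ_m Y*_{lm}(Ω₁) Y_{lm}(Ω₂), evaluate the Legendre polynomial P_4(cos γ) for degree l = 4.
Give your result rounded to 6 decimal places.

-0.089931

Addition theorem: P_4(cos γ) = (4π/9) Σ_m Y*_{lm}(Ω₁) Y_{lm}(Ω₂), m = −4…4:
  [-4]  conj(Y_{4,-4})(Ω₁) = -0.137771-0.008228i ; Y_{4,-4}(Ω₂) = -0.004694-0.001200i ; Δ = +0.000637+0.000204i
  [-3]  conj(Y_{4,-3})(Ω₁) = +0.234219+0.256173i ; Y_{4,-3}(Ω₂) = -0.033138+0.022555i ; Δ = -0.013540-0.003206i
  [-2]  conj(Y_{4,-2})(Ω₁) = +0.011648-0.390421i ; Y_{4,-2}(Ω₂) = -0.023021+0.182932i ; Δ = +0.071152+0.011119i
  [-1]  conj(Y_{4,-1})(Ω₁) = -0.015303+0.014853i ; Y_{4,-1}(Ω₂) = +0.312985+0.354842i ; Δ = -0.010060-0.000781i
  [+0]  conj(Y_{4,0})(Ω₁) = -0.362071-0.000000i ; Y_{4,0}(Ω₂) = +0.444077+0.000000i ; Δ = -0.160787-0.000000i
  [+1]  conj(Y_{4,1})(Ω₁) = +0.015303+0.014853i ; Y_{4,1}(Ω₂) = -0.312985+0.354842i ; Δ = -0.010060+0.000781i
  [+2]  conj(Y_{4,2})(Ω₁) = +0.011648+0.390421i ; Y_{4,2}(Ω₂) = -0.023021-0.182932i ; Δ = +0.071152-0.011119i
  [+3]  conj(Y_{4,3})(Ω₁) = -0.234219+0.256173i ; Y_{4,3}(Ω₂) = +0.033138+0.022555i ; Δ = -0.013540+0.003206i
  [+4]  conj(Y_{4,4})(Ω₁) = -0.137771+0.008228i ; Y_{4,4}(Ω₂) = -0.004694+0.001200i ; Δ = +0.000637-0.000204i
Σ over m = -0.064408-0.000000i; ×(4π/9) → -0.089931-0.000000i. Real part: -0.089931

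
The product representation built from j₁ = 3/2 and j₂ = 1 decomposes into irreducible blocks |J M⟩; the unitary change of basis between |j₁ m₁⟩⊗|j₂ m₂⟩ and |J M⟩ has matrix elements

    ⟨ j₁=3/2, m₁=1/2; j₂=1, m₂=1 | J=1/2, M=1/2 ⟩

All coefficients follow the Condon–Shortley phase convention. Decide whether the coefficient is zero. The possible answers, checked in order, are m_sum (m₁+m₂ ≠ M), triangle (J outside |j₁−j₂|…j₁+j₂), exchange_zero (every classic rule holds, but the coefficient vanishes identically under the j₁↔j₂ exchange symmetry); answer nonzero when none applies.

m-sum: m₁+m₂ = 1/2+1 = 3/2, M = 1/2  ✗ ⇒ coefficient is 0

m_sum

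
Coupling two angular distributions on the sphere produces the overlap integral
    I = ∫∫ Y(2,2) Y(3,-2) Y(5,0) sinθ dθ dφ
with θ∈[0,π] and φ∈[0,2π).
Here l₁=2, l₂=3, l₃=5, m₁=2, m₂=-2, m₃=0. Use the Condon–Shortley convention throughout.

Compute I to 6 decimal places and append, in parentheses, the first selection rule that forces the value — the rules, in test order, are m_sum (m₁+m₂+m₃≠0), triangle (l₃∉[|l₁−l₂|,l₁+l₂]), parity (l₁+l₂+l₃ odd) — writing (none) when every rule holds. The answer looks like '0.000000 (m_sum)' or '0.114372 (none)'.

m-sum 0 ✓  L=10 even ✓  1≤5≤5 ✓
Π(2lᵢ+1) = 5×7×11 = 385
triangle coeff Δ(2,3,5) = 1/2310
Σ_t [0,0]: t=0:+1/144 = 1/144
(3j)²=10/231 [(2 3 5; 0 0 0)], sign=-1
Σ_t [0,0]: t=0:+1/2880 = 1/2880
(3j)²=1/462 [(2 3 5; 2 -2 0)], sign=-1
⇒ 4πI² = 25/693
I = (+1)√(25/693/(4π)) = 0.05357948
No selection rule forces the value: the integral is nonzero (none).

0.053579 (none)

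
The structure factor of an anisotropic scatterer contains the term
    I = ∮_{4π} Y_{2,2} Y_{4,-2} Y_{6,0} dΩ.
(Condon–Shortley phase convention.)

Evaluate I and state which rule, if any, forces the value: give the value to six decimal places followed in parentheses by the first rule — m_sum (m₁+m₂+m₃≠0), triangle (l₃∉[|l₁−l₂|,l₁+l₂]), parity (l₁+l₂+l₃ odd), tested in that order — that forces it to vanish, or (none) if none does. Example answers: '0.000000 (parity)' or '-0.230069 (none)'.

0.061597 (none)

Checks pass: Σm=0; 12 even; l₃=6∈[2,6].
(2·2+1)(2·4+1)(2·6+1) = 585
Δ: 0! 4! 8! / 13! → 1/6435
sum: t=0:+1/2304 = 1/2304
3j²(2 4 6; 0 0 0) = Δ·Π!·Σ² = 5/143  (sign +1)
sum: t=0:+1/34560 = 1/34560
3j²(2 4 6; 2 -2 0) = Δ·Π!·Σ² = 1/429  (sign +1)
combine: 4πI² = 585·5/143·1/429 = 75/1573
take √, sign +1: I = 0.06159725
No selection rule forces the value: the integral is nonzero (none).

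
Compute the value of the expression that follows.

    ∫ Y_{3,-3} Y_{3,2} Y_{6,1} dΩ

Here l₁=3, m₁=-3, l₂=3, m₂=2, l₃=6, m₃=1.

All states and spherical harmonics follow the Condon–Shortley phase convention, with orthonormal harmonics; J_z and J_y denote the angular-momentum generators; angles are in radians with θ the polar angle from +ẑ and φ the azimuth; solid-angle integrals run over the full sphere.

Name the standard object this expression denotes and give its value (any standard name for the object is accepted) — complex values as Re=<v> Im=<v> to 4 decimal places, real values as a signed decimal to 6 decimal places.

This is a Gaunt coefficient — the integral of a triple product of spherical harmonics over the sphere.
Rules hold: Σm=0, L=12 even, 0≤6≤6.
N = 7·7·13 = 637
Δ = 0!·6!·6!/13! = 1/12012
Racah Σ t=0..0: t=0:+1/1296 = 1/1296
⇒ 3j(3 3 6; 0 0 0)² = 100/3003, sgn +1
Racah Σ t=0..0: t=0:+1/86400 = 1/86400
⇒ 3j(3 3 6; -3 2 1)² = 1/1716, sgn -1
4πI² = N·(3j₀)²·(3jₘ)² = 175/14157
I = -1·√(0.0123614/4π) = -0.03136379

Gaunt coefficient, -0.031364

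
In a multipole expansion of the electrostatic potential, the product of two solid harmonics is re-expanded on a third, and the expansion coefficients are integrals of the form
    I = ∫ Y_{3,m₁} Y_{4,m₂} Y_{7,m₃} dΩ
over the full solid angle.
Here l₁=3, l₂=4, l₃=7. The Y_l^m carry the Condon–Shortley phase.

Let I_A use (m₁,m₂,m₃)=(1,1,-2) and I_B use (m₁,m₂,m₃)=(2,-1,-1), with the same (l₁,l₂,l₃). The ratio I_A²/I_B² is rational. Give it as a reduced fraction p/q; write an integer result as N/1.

15/4

Same 3,4,7: normalisation and zero-m 3j drop out of the ratio.
A: Δ: 0! 6! 8! / 15! → 1/45045; sum: t=0:+1/34560 = 1/34560; 3j²(3 4 7; 1 1 -2) = Δ·Π!·Σ² = 4/143  (sign -1)
B: Δ: 0! 6! 8! / 15! → 1/45045; sum: t=0:+1/86400 = 1/86400; 3j²(3 4 7; 2 -1 -1) = Δ·Π!·Σ² = 16/2145  (sign +1)
I_A²/I_B² = (4/143)/(16/2145) = 15/4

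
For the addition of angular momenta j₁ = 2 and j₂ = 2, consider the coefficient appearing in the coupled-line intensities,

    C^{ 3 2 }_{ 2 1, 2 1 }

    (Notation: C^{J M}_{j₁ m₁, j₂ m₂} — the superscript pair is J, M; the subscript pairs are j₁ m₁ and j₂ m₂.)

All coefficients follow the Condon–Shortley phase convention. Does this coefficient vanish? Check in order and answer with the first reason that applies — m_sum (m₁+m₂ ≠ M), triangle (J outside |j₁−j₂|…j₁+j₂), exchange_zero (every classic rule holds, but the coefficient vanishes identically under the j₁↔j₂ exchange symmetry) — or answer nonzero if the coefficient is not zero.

exchange_zero

m-sum: m₁+m₂ = 1+1 = 2, M = 2  ✓
triangle: |j₁−j₂| = 0 ≤ J = 3 ≤ j₁+j₂ = 4  ✓
exchange: j₁=j₂ and m₁=m₂, and (−1)^(j₁+j₂−J) = (−1)^1 = −1 forces ⟨j₁m₁;j₂m₂|JM⟩ = −⟨j₂m₂;j₁m₁|JM⟩ = −⟨j₁m₁;j₂m₂|JM⟩ ⇒ the coefficient vanishes identically
Racah sum check: Σ_k collapses to 0 ⇒ CG = 0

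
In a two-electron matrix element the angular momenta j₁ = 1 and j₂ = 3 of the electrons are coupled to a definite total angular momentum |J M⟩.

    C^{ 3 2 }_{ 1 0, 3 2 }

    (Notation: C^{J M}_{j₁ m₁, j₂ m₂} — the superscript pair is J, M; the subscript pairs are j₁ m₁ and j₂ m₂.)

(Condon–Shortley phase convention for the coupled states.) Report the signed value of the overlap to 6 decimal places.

-0.577350  (= −√(1/3))

j₁+j₂−J=1  J+j₁−j₂=1  J−j₁+j₂=5  j₁+j₂+J+1=8
(j₁±m₁, j₂±m₂, J±M) = (1,1,5,1,5,1)
P² = 300
sum k=0..1:
  [0] +1/120 = 1/120
  [1] −1/24 = -1/24
S = -1/30
C² = P²·S² = 1/3 ; C = -0.577350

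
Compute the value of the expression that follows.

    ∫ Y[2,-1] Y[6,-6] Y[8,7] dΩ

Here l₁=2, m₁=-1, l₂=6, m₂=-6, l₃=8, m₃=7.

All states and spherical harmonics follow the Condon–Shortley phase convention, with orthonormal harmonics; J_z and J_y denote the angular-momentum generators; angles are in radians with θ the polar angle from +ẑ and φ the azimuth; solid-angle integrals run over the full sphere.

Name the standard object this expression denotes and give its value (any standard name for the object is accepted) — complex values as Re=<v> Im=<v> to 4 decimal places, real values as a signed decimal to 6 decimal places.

This is a Gaunt coefficient — the integral of a triple product of spherical harmonics over the sphere.
m-sum 0 ✓  L=16 even ✓  4≤8≤8 ✓
Π(2lᵢ+1) = 5×13×17 = 1105
triangle coeff Δ(2,6,8) = 1/30940
Σ_t [0,0]: t=0:+1/2073600 = 1/2073600
(3j)²=28/1105 [(2 6 8; 0 0 0)], sign=+1
Σ_t [0,0]: t=0:+1/2874009600 = 1/2874009600
(3j)²=1/68 [(2 6 8; -1 -6 7)], sign=-1
⇒ 4πI² = 7/17
I = (-1)√(7/17/(4π)) = -0.18101711

Gaunt coefficient, -0.181017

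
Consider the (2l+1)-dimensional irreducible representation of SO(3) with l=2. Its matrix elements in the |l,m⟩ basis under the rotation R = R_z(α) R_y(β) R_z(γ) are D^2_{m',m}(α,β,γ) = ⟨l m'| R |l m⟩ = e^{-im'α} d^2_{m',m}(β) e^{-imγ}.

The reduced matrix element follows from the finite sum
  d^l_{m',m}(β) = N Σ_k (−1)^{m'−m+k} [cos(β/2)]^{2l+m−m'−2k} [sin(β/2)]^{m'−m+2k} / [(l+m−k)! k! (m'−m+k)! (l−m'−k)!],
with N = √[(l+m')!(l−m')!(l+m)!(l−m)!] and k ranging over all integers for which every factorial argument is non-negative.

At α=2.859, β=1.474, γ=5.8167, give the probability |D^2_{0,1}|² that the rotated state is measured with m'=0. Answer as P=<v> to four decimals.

P=0.0139

D^2_{0,1}(2.8590,1.4740,5.8167) = e^{-i·0·2.8590}·d^2_{0,1}(1.4740)·e^{-i·1·5.8167}. Compute d first:
Half-angle: c=0.740488, s=0.672069. N=√(2·2·6·1)=4.898979
Admissible k: 1..2 (factorial args all ≥0)
  k=1: (−1)^0·4.8990/(2)·0.7405^3·0.6721^1 = +0.668412
  k=2: (−1)^1·4.8990/(2)·0.7405^1·0.6721^3 = -0.550600
d^2_{0,1}(1.4740) = +0.668412 -0.550600 = +0.117812
|D^2_{0,1}|² = |d^2_{0,1}(β)|² = (+0.117812)² = 0.013880 (the z-rotation phases have unit modulus)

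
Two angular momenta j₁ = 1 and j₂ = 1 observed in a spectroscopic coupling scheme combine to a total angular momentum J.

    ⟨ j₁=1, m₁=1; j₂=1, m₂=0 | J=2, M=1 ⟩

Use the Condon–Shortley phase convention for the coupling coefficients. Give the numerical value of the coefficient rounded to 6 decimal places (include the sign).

+0.707107

j₁+j₂−J=0  J+j₁−j₂=2  J−j₁+j₂=2  j₁+j₂+J+1=5
(j₁±m₁, j₂±m₂, J±M) = (2,0,1,1,3,1)
P² = 2
sum k=0..0:
  [0] +1/2 = 1/2
S = 1/2
C² = P²·S² = 1/2 ; C = +0.707107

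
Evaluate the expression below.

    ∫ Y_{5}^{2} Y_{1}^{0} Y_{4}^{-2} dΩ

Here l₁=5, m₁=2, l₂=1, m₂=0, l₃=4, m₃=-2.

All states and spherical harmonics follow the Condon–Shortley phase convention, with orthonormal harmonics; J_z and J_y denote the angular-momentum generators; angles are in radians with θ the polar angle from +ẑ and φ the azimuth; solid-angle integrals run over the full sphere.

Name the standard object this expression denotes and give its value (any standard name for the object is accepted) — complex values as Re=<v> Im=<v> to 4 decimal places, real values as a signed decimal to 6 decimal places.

This is a Gaunt coefficient — the integral of a triple product of spherical harmonics over the sphere.
Checks pass: Σm=0; 10 even; l₃=4∈[4,6].
(2·5+1)(2·1+1)(2·4+1) = 297
Δ: 2! 8! 0! / 11! → 1/495
sum: t=1:−1/576 = -1/576
3j²(5 1 4; 0 0 0) = Δ·Π!·Σ² = 5/99  (sign -1)
sum: t=1:−1/1440 = -1/1440
3j²(5 1 4; 2 0 -2) = Δ·Π!·Σ² = 7/165  (sign -1)
combine: 4πI² = 297·5/99·7/165 = 7/11
take √, sign +1: I = 0.22503380

Gaunt coefficient, +0.225034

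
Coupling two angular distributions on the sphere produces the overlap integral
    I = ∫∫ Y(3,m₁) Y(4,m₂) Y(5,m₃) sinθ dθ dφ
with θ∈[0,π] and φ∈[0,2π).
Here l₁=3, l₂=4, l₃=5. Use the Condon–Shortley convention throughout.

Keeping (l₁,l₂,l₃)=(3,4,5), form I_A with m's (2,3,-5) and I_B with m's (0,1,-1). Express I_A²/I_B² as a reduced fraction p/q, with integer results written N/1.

1225/361

Shared (l₁,l₂,l₃)=(3,4,5): N and (l;000)² cancel in I_A²/I_B².
A: Δ = 2!·4!·6!/13! = 1/180180; Racah Σ t=1..1: t=1:−1/17280 = -1/17280; ⇒ 3j(3 4 5; 2 3 -5)² = 35/858, sgn -1
B: Δ = 2!·4!·6!/13! = 1/180180; Racah Σ t=0..2: t=0:+1/1440 t=1:−1/192 t=2:+1/432 = -19/8640; ⇒ 3j(3 4 5; 0 1 -1)² = 361/30030, sgn -1
I_A²/I_B² = (35/858)/(361/30030) = 1225/361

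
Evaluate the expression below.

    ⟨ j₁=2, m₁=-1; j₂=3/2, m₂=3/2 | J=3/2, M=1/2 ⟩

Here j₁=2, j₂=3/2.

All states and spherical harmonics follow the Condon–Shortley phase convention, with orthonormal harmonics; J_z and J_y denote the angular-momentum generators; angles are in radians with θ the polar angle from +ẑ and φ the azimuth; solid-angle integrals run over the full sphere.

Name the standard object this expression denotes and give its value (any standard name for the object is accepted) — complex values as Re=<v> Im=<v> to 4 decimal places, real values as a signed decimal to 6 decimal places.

This is a Clebsch–Gordan (vector-coupling) coefficient.
√[4·2!2!1!/6! · 1!3!3!0!2!1!] = √(8/5)
  +(−1)^2/∏(2,0,1,1,1,0)! = 1/2  (running 1/2)
⟨..|..⟩ = √(8/5)·(1/2) = +0.632456

Clebsch–Gordan coefficient, +√(2/5) ≈ +0.632456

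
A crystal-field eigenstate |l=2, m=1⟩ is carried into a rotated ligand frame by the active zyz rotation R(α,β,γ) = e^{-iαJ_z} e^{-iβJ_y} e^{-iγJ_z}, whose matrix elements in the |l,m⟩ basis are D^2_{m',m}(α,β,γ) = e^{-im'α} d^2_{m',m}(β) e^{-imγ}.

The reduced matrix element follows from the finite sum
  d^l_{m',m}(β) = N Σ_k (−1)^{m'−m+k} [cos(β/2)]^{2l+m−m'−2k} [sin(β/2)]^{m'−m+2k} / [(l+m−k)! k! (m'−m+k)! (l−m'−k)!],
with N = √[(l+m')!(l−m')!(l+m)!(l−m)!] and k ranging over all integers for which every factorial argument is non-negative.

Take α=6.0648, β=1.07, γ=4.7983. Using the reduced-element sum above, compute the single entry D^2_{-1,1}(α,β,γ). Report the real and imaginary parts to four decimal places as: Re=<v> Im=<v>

First d^2_{-1,1}(β=1.0700), then the phase factors e^{-i(-1)α} and e^{-i(1)γ}:
c=cos(1.070000/2)=0.860269, s=sin(1.070000/2)=0.509841; N=√[1·6·6·1]=6.000000
k∈{2,3} keeps every argument non-negative
  k=2: (−1)^0·6.0000/(2)·0.8603^2·0.5098^2 = +0.577111
  k=3: (−1)^1·6.0000/(6)·0.8603^0·0.5098^4 = -0.067568
d^2_{-1,1}(1.0700) = +0.577111 -0.067568 = +0.509543
Attach z-rotation phases: D = e^{-i(-1)(6.0648)}·(+0.509543)·e^{-i(1)(4.7983)} = +0.152670+0.486133i

Re=0.1527 Im=0.4861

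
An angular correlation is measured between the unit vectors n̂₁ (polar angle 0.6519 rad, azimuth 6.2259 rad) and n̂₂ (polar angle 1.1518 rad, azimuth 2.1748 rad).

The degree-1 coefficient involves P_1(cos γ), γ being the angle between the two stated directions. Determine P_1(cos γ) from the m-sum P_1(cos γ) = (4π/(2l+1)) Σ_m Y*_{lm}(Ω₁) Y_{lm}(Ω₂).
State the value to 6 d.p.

Term-by-term m-sum for l=1 (normalisation 4π/3 = 4.188790):
  m=-1: (0.20927 - 0.01200j) × (-0.17925 - 0.25977j) = -0.04063 - 0.05221j  (running Σ = -0.04063 - 0.05221j)
  m=0: (0.38841 + 0.00000j) × (0.19878 + 0.00000j) = 0.07721 + 0.00000j  (running Σ = 0.03658 - 0.05221j)
  m=1: (-0.20927 - 0.01200j) × (0.17925 - 0.25977j) = -0.04063 + 0.05221j  (running Σ = -0.00405 + 0.00000j)
Accumulated sum -0.00405 + 0.00000j; after 4π/(2l+1) scaling, -0.01695 + 0.00000j ⇒ P_1 = -0.016951

-0.016951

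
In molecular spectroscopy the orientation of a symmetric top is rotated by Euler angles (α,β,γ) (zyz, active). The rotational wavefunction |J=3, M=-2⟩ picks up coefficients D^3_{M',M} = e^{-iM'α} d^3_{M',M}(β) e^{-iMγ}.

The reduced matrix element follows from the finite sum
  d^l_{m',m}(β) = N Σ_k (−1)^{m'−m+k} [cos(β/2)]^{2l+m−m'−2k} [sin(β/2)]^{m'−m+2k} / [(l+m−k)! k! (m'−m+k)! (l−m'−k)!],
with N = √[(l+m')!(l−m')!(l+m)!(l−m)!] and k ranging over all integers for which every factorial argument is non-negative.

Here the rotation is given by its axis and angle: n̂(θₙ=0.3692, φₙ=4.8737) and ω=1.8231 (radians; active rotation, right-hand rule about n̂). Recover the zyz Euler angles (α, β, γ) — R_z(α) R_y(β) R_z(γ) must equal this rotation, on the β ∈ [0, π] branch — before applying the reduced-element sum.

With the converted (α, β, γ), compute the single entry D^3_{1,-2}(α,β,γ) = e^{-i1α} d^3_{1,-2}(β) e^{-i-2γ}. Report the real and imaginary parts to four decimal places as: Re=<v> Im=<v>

Re=0.1141 Im=0.0474

Axis–angle → zyz. n̂ = (sinθₙcosφₙ, sinθₙsinφₙ, cosθₙ) = (+0.057960, -0.356184, +0.932616), ω = 1.8231.
R = I cosω + sinω [n̂]ₓ + (1−cosω) n̂n̂ᵀ gives
  R = [-0.245437, -0.928888, -0.277359; +0.877292, -0.091097, -0.471233; +0.412456, -0.358983, +0.837264]
β = atan2(√(R₁₃²+R₂₃²), R₃₃) = 0.578536; α = atan2(R₂₃, R₁₃) mod 2π = 4.180408; γ = atan2(R₃₂, −R₃₁) mod 2π = 3.857786
First d^3_{1,-2}(β=0.5785), then the phase factors e^{-i(1)α} and e^{-i(-2)γ}:
With c≡cos(β/2)=0.958453 and s≡sin(β/2)=0.285251, N=[24·2·1·120]^{1/2}=75.894664
Admissible k: 0..1 (factorial args all ≥0)
  k=0: (−1)^3·75.8947/(12)·0.9585^3·0.2853^3 = -0.129248
  k=1: (−1)^4·75.8947/(24)·0.9585^1·0.2853^5 = +0.005724
d^3_{1,-2}(0.5785) = -0.129248 +0.005724 = -0.123524
Phases: e^{-i·(1)·4.1804}=-0.507242+0.861804i, e^{-i·(-2)·3.8578}=+0.137969+0.990437i ⇒ D=+0.114080+0.047370i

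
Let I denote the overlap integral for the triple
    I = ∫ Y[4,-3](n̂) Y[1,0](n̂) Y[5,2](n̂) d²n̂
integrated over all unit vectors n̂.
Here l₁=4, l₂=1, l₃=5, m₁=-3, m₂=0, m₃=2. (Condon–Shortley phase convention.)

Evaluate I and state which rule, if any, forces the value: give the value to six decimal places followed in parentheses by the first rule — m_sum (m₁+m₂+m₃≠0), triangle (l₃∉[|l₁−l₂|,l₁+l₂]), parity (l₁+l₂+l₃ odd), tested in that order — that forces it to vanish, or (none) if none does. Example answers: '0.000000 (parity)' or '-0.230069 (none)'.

Σmᵢ = -1 ≠ 0, so the φ-integral vanishes; I = 0

0.000000 (m_sum)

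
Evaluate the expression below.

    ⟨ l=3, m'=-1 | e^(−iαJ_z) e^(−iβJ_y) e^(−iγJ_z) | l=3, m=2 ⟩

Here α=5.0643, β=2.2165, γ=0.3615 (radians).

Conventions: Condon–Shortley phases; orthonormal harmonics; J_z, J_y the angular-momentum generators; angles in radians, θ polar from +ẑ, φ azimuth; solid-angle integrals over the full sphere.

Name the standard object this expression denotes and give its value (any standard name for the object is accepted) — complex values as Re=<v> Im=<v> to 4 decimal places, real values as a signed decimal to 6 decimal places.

Wigner D-matrix element, Re=0.1477 Im=0.3795

This is a Wigner D-matrix element — the rotation-matrix element ⟨l m'| R(α,β,γ) |l m⟩ in the angular-momentum basis.
First d^3_{-1,2}(β=2.2165), then the phase factors e^{-i(-1)α} and e^{-i(2)γ}:
Half-angle: c=0.446228, s=0.894919. N=√(2·24·120·1)=75.894664
The bounds max(0,m−m')=3 and min(l+m,l−m')=4 give 2 terms
  k=3: (−1)^0·75.8947/(12)·0.4462^3·0.8949^3 = +0.402766
  k=4: (−1)^1·75.8947/(24)·0.4462^1·0.8949^5 = -0.809983
d^3_{-1,2}(2.2165) = +0.402766 -0.809983 = -0.407217
Attach z-rotation phases: D = e^{-i(-1)(5.0643)}·(-0.407217)·e^{-i(2)(0.3615)} = +0.147669+0.379499i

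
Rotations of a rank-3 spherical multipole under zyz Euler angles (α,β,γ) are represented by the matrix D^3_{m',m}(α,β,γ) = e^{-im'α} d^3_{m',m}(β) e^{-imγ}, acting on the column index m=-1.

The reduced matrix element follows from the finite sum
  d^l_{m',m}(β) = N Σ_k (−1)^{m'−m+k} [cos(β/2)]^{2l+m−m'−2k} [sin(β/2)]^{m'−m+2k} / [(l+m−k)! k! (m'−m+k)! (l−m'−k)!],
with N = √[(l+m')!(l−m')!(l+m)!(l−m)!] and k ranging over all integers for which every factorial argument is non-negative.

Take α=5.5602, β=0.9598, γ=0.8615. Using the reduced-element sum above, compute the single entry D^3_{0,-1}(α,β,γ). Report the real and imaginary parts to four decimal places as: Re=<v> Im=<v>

First d^3_{0,-1}(β=0.9598), then the phase factors e^{-i(0)α} and e^{-i(-1)γ}:
c=cos(0.959800/2)=0.887041, s=sin(0.959800/2)=0.461690; N=√[6·6·2·24]=41.569219
The bounds max(0,m−m')=0 and min(l+m,l−m')=2 give 3 terms
  k=0: (−1)^1·41.5692/(12)·0.8870^5·0.4617^1 = -0.878335
  k=1: (−1)^2·41.5692/(4)·0.8870^3·0.4617^3 = +0.713832
  k=2: (−1)^3·41.5692/(12)·0.8870^1·0.4617^5 = -0.064460
d^3_{0,-1}(0.9598) = -0.878335 +0.713832 -0.064460 = -0.228963
Phases: e^{-i·(0)·5.5602}=+1.000000+0.000000i, e^{-i·(-1)·0.8615}=+0.651300+0.758820i ⇒ D=-0.149124-0.173742i

Re=-0.1491 Im=-0.1737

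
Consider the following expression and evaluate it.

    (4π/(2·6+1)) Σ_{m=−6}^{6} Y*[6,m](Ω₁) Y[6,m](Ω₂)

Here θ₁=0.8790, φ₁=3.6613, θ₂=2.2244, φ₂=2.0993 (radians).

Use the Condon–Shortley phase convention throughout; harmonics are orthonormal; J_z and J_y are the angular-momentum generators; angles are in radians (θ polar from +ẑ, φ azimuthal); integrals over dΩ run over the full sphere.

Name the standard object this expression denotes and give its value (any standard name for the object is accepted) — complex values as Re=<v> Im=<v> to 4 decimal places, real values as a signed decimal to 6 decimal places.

This sum is the spherical-harmonic addition theorem: it equals the Legendre polynomial P_l(cos γ) of the angle γ between the two directions.
Summing Y*_{l m}(θ₁,φ₁)·Y_{l m}(θ₂,φ₂) over m ∈ [−6, 6]; prefactor 4π/(2·6+1) = 0.966644:
  m=-6: (-0.100738, 0.002353) × (0.120899, -0.003559) = (-0.012171, 0.000643)  (running Σ = (-0.012171, 0.000643))
  m=-5: (0.247549, -0.149419) × (0.153589, -0.281763) = (-0.004080, -0.092699)  (running Σ = (-0.016250, -0.092056))
  m=-4: (-0.212211, 0.381140) × (-0.224685, -0.372110) = (0.189507, -0.006671)  (running Σ = (0.173257, -0.098727))
  m=-3: (-0.003271, -0.280170) × (-0.211441, 0.003112) = (0.001563, 0.059229)  (running Σ = (0.174820, -0.039498))
  m=-2: (-0.084182, -0.143221) × (0.115423, -0.204527) = (-0.039009, 0.000686)  (running Σ = (0.135811, -0.038811))
  m=-1: (0.306258, 0.175233) × (-0.158520, -0.271481) = (-0.000976, -0.110921)  (running Σ = (0.134835, -0.149732))
  m=0: (0.071925, -0.000000) × (0.154882, 0.000000) = (0.011140, 0.000000)  (running Σ = (0.145975, -0.149732))
  m=1: (-0.306258, 0.175233) × (0.158520, -0.271481) = (-0.000976, 0.110921)  (running Σ = (0.144999, -0.038811))
  m=2: (-0.084182, 0.143221) × (0.115423, 0.204527) = (-0.039009, -0.000686)  (running Σ = (0.105990, -0.039498))
  m=3: (0.003271, -0.280170) × (0.211441, 0.003112) = (0.001563, -0.059229)  (running Σ = (0.107553, -0.098727))
  m=4: (-0.212211, -0.381140) × (-0.224685, 0.372110) = (0.189507, 0.006671)  (running Σ = (0.297060, -0.092056))
  m=5: (-0.247549, -0.149419) × (-0.153589, -0.281763) = (-0.004080, 0.092699)  (running Σ = (0.292981, 0.000643))
  m=6: (-0.100738, -0.002353) × (0.120899, 0.003559) = (-0.012171, -0.000643)  (running Σ = (0.280810, -0.000000))
Total Σ_m = (0.280810, -0.000000). Multiply by 0.966644: (0.271443, -0.000000). P_6(cos γ) = 0.271443

Legendre polynomial (addition theorem), +0.271443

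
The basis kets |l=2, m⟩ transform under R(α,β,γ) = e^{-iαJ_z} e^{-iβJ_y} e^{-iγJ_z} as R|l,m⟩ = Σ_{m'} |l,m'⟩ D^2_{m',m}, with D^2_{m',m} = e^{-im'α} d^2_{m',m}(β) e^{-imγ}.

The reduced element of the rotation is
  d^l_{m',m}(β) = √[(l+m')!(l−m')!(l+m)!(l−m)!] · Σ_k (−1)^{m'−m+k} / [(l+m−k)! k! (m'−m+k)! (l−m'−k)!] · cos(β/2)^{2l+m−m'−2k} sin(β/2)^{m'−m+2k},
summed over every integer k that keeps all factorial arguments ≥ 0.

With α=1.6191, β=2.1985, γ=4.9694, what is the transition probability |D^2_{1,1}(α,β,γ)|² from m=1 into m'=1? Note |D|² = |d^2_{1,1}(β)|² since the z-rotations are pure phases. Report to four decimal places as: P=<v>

P=0.2014

D^2_{1,1}(1.6191,2.1985,4.9694) = e^{-i·1·1.6191}·d^2_{1,1}(2.1985)·e^{-i·1·4.9694}. Compute d first:
c=cos(2.198500/2)=0.454264, s=sin(2.198500/2)=0.890867; N=√[6·1·6·1]=6.000000
k: max(0,(1)−(1))=0 … min(2+(1),2−(1))=1
  k=0: (−1)^0·6.0000/(6)·0.4543^4·0.8909^0 = +0.042583
  k=1: (−1)^1·6.0000/(2)·0.4543^2·0.8909^2 = -0.491320
d^2_{1,1}(2.1985) = +0.042583 -0.491320 = -0.448737
|D^2_{1,1}|² = |d^2_{1,1}(β)|² = (-0.448737)² = 0.201365 (the z-rotation phases have unit modulus)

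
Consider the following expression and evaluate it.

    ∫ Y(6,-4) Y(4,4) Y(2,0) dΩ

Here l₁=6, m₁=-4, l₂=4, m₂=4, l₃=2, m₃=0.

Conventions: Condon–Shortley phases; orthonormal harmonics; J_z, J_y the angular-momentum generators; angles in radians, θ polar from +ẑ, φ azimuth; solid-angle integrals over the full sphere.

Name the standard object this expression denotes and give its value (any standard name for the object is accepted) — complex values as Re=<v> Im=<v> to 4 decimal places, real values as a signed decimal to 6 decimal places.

This is a Gaunt coefficient — the integral of a triple product of spherical harmonics over the sphere.
Checks pass: Σm=0; 12 even; l₃=2∈[2,10].
(2·6+1)(2·4+1)(2·2+1) = 585
Δ: 8! 4! 0! / 13! → 1/6435
sum: t=4:+1/2304 = 1/2304
3j²(6 4 2; 0 0 0) = Δ·Π!·Σ² = 5/143  (sign +1)
sum: t=8:+1/161280 = 1/161280
3j²(6 4 2; -4 4 0) = Δ·Π!·Σ² = 1/143  (sign +1)
combine: 4πI² = 585·5/143·1/143 = 225/1573
take √, sign +1: I = 0.10668957

Gaunt coefficient, +0.106690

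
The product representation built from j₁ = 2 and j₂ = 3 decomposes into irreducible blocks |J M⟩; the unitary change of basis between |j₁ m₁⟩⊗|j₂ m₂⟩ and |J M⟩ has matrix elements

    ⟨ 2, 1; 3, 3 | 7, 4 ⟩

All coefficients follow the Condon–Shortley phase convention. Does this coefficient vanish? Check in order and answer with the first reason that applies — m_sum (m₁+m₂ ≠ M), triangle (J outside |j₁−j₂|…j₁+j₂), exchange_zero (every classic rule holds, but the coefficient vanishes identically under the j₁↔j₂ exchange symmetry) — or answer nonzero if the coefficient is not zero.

m-sum: m₁+m₂ = 1+3 = 4, M = 4  ✓
triangle: need |j₁−j₂| ≤ J ≤ j₁+j₂, i.e. J ∈ [1, 5]; J = 7 is outside ✗ ⇒ coefficient is 0

triangle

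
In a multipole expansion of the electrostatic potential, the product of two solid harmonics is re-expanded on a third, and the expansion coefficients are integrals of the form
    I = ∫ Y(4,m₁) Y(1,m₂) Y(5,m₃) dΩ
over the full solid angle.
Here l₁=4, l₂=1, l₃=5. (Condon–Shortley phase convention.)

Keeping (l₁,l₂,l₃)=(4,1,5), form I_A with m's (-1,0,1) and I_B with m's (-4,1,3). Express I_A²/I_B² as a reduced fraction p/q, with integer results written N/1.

24/1

l's match ⇒ only the (l;m) 3-j factors differ between A and B.
A: triangle coeff Δ(4,1,5) = 1/495; Σ_t [0,0]: t=0:+1/720 = 1/720; (3j)²=8/165 [(4 1 5; -1 0 1)], sign=+1
B: triangle coeff Δ(4,1,5) = 1/495; Σ_t [0,0]: t=0:+1/80640 = 1/80640; (3j)²=1/495 [(4 1 5; -4 1 3)], sign=+1
I_A²/I_B² = (8/165)/(1/495) = 24/1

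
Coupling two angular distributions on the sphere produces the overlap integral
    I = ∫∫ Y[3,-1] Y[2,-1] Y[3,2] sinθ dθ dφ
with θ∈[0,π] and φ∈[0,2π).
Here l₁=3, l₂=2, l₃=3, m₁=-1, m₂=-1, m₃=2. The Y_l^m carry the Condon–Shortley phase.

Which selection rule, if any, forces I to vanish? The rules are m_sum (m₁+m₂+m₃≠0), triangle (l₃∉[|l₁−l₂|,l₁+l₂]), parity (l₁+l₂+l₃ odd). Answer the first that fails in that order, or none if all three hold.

m₁+m₂+m₃ = -1 − 1 + 2 = 0  ✓
triangle: |3−2|=1 ≤ l₃=3 ≤ 3+2=5  ✓
parity: l₁+l₂+l₃ = 8 is even  ✓

none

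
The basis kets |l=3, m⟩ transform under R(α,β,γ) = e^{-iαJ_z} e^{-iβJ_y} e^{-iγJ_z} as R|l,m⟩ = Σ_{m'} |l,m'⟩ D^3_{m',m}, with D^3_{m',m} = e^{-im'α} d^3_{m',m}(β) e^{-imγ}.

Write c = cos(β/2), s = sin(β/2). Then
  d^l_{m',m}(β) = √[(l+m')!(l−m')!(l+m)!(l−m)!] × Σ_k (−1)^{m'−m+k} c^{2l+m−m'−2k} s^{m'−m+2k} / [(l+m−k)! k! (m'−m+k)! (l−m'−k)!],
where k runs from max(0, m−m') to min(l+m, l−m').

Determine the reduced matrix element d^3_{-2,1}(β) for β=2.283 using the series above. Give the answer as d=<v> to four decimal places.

d^3_{-2,1}(β=2.2830) via the finite sum:
c=cos(2.283000/2)=0.416231, s=sin(2.283000/2)=0.909259; N=√[1·120·24·2]=75.894664
k: max(0,(1)−(-2))=3 … min(3+(1),3−(-2))=4
  k=3: (−1)^0·75.8947/(12)·0.4162^3·0.9093^3 = +0.342844
  k=4: (−1)^1·75.8947/(24)·0.4162^1·0.9093^5 = -0.818036
d^3_{-2,1}(2.2830) = +0.342844 -0.818036 = -0.475192

d=-0.4752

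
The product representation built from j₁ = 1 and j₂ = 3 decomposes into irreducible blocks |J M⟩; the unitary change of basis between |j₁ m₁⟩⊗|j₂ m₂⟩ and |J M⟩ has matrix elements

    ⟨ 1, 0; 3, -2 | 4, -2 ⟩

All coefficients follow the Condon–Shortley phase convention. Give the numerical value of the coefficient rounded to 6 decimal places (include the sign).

√[9·0!2!6!/9! · 1!1!1!5!2!6!] = √(43200/7)
  +(−1)^0/∏(0,0,1,1,1,5)! = 1/120  (running 1/120)
⟨..|..⟩ = √(43200/7)·(1/120) = +0.654654

+0.654654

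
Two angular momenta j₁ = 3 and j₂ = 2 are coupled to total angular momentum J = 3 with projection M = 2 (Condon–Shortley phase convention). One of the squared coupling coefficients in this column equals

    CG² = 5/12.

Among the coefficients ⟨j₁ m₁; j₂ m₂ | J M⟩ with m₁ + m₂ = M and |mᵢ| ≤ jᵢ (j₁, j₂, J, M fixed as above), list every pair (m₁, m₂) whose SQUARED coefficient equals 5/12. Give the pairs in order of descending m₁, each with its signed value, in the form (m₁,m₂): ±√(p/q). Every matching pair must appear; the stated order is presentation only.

Admissible pairs with m₁+m₂ = M = 2: (0,2), (1,1), (2,0), (3,-1)
  (m₁,m₂)=(3,-1): CG² = 5/12, CG = +√(5/12)   ← matches the target
  (m₁,m₂)=(2,0): CG² = 0/1, CG = 0
  (m₁,m₂)=(1,1): CG² = 1/4, CG = −√(1/4)
  (m₁,m₂)=(0,2): CG² = 1/3, CG = +√(1/3)
Pairs with CG² = 5/12: (3,-1): +√(5/12)

(3,-1): +√(5/12)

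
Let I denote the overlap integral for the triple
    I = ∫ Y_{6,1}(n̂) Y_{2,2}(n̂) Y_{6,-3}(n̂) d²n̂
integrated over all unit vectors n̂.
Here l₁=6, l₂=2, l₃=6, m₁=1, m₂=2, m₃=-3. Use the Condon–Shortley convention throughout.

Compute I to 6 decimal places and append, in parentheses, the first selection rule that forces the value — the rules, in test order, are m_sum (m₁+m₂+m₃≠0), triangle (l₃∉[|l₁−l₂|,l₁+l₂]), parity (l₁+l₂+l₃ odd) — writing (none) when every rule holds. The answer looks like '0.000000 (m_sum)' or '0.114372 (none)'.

0.177674 (none)

Checks pass: Σm=0; 14 even; l₃=6∈[4,8].
(2·6+1)(2·2+1)(2·6+1) = 845
Δ: 2! 10! 2! / 15! → 1/90090
sum: t=0:+1/69120 t=1:−1/14400 t=2:+1/69120 = -7/172800
3j²(6 2 6; 0 0 0) = Δ·Π!·Σ² = 14/715  (sign -1)
sum: t=2:+1/120960 = 1/120960
3j²(6 2 6; 1 2 -3) = Δ·Π!·Σ² = 24/1001  (sign -1)
combine: 4πI² = 845·14/715·24/1001 = 48/121
take √, sign +1: I = 0.17767364
No selection rule forces the value: the integral is nonzero (none).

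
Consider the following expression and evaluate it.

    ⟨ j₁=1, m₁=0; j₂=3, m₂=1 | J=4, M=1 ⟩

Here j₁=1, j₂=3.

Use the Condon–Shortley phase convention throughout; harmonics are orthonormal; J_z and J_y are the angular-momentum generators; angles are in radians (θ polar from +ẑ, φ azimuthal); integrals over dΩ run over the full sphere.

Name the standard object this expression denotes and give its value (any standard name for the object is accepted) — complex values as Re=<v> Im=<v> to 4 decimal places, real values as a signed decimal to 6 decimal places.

Clebsch–Gordan coefficient, +√(15/28) ≈ +0.731925

This is a Clebsch–Gordan (vector-coupling) coefficient.
triangle: 0!·2!·6!/9! = 1440/362880
(j±m)!: 1!·1!·4!·2!·5!·3! = 34560
prefactor² = (2J+1)·Δ·N² = 8640/7
  k=0: +1/(0!·0!·1!·4!·1!·2!) = 1/48
Σ = 1/48  ⇒  CG² = 8640/7·(1/48)² = 15/28
CG = +√(15/28) = +0.731925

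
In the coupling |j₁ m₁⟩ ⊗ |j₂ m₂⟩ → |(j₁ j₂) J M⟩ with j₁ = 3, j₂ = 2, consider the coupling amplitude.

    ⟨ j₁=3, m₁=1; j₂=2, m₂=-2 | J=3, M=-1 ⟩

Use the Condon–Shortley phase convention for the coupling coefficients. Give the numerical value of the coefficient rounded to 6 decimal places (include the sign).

+0.632456  (= +√(2/5))

j₁+j₂−J=2  J+j₁−j₂=4  J−j₁+j₂=2  j₁+j₂+J+1=9
(j₁±m₁, j₂±m₂, J±M) = (4,2,0,4,2,4)
P² = 512/5
sum k=0..0:
  [0] +1/16 = 1/16
S = 1/16
C² = P²·S² = 2/5 ; C = +0.632456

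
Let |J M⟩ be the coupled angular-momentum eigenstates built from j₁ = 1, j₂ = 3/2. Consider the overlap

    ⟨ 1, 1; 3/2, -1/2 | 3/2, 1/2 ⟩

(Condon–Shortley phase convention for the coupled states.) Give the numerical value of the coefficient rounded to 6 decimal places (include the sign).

triangle: 1!*1!*2!/5! = 2/120
(j±m)!: 2!*0!*1!*2!*2!*1! = 8
prefactor² = (2J+1)*Δ*N² = 8/15
  k=0: +1/(0!*1!*0!*1!*1!*1!) = 1
Σ = 1  ⇒  CG² = 8/15*1² = 8/15
CG = +√(8/15) = +0.730297

+0.730297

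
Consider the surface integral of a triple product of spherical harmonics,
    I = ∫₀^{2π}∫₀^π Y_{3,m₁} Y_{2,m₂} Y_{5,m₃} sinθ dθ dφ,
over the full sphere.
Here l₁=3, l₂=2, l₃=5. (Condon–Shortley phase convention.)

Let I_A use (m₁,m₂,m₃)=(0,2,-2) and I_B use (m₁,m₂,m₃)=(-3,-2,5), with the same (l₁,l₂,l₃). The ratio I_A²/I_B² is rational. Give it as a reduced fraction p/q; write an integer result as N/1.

Same 3,2,5: normalisation and zero-m 3j drop out of the ratio.
A: Δ: 0! 6! 4! / 11! → 1/2310; sum: t=0:+1/864 = 1/864; 3j²(3 2 5; 0 2 -2) = Δ·Π!·Σ² = 1/66  (sign -1)
B: Δ: 0! 6! 4! / 11! → 1/2310; sum: t=0:+1/17280 = 1/17280; 3j²(3 2 5; -3 -2 5) = Δ·Π!·Σ² = 1/11  (sign +1)
I_A²/I_B² = (1/66)/(1/11) = 1/6

1/6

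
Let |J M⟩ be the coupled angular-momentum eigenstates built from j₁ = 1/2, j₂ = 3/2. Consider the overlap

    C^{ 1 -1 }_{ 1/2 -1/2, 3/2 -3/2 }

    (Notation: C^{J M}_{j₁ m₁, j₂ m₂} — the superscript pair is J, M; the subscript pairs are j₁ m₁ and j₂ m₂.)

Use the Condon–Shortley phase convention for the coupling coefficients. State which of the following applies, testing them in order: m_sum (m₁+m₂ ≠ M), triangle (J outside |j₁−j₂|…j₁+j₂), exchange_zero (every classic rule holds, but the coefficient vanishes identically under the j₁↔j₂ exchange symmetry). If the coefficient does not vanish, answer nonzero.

m_sum

m-sum: m₁+m₂ = -1/2+(-3/2) = -2, M = -1  ✗ ⇒ coefficient is 0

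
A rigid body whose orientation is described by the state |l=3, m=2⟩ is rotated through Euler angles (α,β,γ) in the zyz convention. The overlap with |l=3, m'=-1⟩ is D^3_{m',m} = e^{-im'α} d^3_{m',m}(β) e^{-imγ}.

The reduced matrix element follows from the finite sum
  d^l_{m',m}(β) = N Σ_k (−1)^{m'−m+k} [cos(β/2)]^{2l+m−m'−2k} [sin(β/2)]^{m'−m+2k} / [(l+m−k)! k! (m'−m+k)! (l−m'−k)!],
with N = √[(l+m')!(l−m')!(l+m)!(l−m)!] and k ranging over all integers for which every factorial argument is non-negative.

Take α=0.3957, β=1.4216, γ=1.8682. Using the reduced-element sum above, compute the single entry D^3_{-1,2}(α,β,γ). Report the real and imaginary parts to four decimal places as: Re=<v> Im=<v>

Re=-0.4717 Im=0.0952

Split into d^3_{-1,2}(β=1.4216) × two z-phases.
Half-angle: c=0.757840, s=0.652440. N=√(2·24·120·1)=75.894664
The bounds max(0,m−m')=3 and min(l+m,l−m')=4 give 2 terms
  k=3: (−1)^0·75.8947/(12)·0.7578^3·0.6524^3 = +0.764513
  k=4: (−1)^1·75.8947/(24)·0.7578^1·0.6524^5 = -0.283323
d^3_{-1,2}(1.4216) = +0.764513 -0.283323 = +0.481191
Phases: e^{-i·(-1)·0.3957}=+0.922727+0.385454i, e^{-i·(2)·1.8682}=-0.828256+0.560349i ⇒ D=-0.471684+0.095177i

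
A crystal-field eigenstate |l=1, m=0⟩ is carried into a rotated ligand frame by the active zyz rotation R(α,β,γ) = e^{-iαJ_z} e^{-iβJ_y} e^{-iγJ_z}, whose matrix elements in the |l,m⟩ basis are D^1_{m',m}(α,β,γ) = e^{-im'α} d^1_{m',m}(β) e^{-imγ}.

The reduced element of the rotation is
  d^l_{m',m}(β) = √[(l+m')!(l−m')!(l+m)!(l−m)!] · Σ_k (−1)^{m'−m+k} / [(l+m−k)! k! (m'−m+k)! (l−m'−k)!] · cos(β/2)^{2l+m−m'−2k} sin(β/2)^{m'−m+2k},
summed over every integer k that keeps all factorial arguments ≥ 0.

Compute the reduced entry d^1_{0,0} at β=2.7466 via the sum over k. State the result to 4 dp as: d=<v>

d^1_{0,0}(β=2.7466) via the finite sum:
Half-angle: c=0.196215, s=0.980561. N=√(1·1·1·1)=1.000000
k∈{0,1} keeps every argument non-negative
  k=0: (−1)^0·1.0000/(1)·0.1962^2·0.9806^0 = +0.038500
  k=1: (−1)^1·1.0000/(1)·0.1962^0·0.9806^2 = -0.961500
d^1_{0,0}(2.7466) = +0.038500 -0.961500 = -0.922999

d=-0.9230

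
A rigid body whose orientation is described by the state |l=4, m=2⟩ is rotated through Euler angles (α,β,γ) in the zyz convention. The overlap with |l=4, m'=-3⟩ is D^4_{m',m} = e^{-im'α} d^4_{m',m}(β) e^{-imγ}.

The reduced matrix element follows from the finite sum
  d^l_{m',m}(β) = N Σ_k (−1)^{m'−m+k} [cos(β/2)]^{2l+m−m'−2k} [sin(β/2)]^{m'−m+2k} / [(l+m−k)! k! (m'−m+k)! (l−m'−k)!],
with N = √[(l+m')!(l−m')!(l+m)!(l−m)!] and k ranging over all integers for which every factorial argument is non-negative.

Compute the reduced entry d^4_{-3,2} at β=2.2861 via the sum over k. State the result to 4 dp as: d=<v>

d^4_{-3,2}(β=2.2861) via the finite sum:
Half-angle: c=0.414821, s=0.909903. N=√(1·5040·720·2)=2693.993318
The bounds max(0,m−m')=5 and min(l+m,l−m')=6 give 2 terms
  k=5: (−1)^0·2693.9933/(240)·0.4148^3·0.9099^5 = +0.499739
  k=6: (−1)^1·2693.9933/(720)·0.4148^1·0.9099^7 = -0.801476
d^4_{-3,2}(2.2861) = +0.499739 -0.801476 = -0.301737

d=-0.3017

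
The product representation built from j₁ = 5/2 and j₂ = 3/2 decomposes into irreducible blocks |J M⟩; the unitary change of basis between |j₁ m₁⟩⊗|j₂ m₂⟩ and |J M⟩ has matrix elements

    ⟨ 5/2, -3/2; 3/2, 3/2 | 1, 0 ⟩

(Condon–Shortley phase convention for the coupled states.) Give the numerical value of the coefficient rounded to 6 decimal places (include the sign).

triangle: 3!·2!·0!/6! = 12/720
(j±m)!: 1!·4!·3!·0!·1!·1! = 144
prefactor² = (2J+1)·Δ·N² = 36/5
  k=3: −1/(3!·0!·1!·0!·1!·0!) = -1/6
Σ = -1/6  ⇒  CG² = 36/5·(-1/6)² = 1/5
CG = −√(1/5) = -0.447214

−√(1/5) = -0.447214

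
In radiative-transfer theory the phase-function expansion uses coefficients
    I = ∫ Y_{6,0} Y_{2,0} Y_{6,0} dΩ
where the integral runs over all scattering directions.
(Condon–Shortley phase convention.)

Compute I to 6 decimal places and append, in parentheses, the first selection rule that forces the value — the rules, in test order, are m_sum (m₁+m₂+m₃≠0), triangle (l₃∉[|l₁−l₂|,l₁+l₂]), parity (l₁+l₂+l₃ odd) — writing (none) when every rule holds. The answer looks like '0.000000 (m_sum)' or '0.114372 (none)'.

Checks pass: Σm=0; 14 even; l₃=6∈[4,8].
(2·6+1)(2·2+1)(2·6+1) = 845
Δ: 2! 10! 2! / 15! → 1/90090
sum: t=0:+1/69120 t=1:−1/14400 t=2:+1/69120 = -7/172800
3j²(6 2 6; 0 0 0) = Δ·Π!·Σ² = 14/715  (sign -1)
(m-triple is (0,0,0) — same symbol as above.)
combine: 4πI² = 845·14/715·14/715 = 196/605
take √, sign +1: I = 0.16056298
No selection rule forces the value: the integral is nonzero (none).

0.160563 (none)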